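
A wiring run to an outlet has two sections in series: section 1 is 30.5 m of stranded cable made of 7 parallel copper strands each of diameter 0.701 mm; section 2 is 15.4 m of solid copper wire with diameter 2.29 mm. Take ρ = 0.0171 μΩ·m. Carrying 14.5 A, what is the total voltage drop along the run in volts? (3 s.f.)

3.73 V

ρ = 0.0171 μΩ·m = 1.71×10^-8 Ω·m
Section 1: A_strand = π(3.5050e-04)² = 3.859e-07 m²; R₁ = ρL/(N·A_s) = (1.71×10^-8)(30.5)/(7×3.859e-07) = 0.1931 Ω
Section 2: A = π(d/2)² = π(1.1450e-03 m)² = 4.119e-06 m²
R₂ = (1.71×10^-8)(15.4)/(4.119e-06) = 0.06394 Ω
R = R₁ + R₂ = 0.257 Ω
V = IR = 14.5 × 0.257 = 3.73 V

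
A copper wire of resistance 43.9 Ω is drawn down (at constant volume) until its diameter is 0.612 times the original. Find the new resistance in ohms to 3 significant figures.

313 Ω

Volume constant ⇒ L' = L/r² with r = 0.612. R' = ρL'/A' = ρ(L/r²)/(πr²d₀²/4) = R/r⁴.
R' = 7.128 × 43.9 = 313 Ω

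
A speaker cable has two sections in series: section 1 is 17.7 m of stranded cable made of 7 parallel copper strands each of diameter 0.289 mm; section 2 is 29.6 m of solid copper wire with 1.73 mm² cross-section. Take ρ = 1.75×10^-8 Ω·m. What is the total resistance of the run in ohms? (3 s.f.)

0.974 Ω

Section 1: A_strand = π(1.4450e-04)² = 6.560e-08 m²; R₁ = ρL/(N·A_s) = (1.75×10^-8)(17.7)/(7×6.560e-08) = 0.6746 Ω
Section 2: A = 1.73 mm² = 1.730e-06 m²
R₂ = (1.75×10^-8)(29.6)/(1.730e-06) = 0.2994 Ω
R = R₁ + R₂ = 0.974 Ω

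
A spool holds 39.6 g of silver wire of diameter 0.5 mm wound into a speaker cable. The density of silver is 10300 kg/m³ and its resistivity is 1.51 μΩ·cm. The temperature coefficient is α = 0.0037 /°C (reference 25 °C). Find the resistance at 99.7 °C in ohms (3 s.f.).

1.92 Ω

ρ = 1.51 μΩ·cm = 1.51×10^-8 Ω·m
A = π(d/2)² = π(2.5000e-04 m)² = 1.9635e-07 m²
L = m/(density·A) = 0.0396/(10300×1.9635e-07) = 19.58 m
R = ρL/A = (1.51×10^-8)(19.58)/(1.9635e-07) = 1.506 Ω
R(99.7 °C) = 1.506 × (1 + 0.0037×74.7) = 1.92 Ω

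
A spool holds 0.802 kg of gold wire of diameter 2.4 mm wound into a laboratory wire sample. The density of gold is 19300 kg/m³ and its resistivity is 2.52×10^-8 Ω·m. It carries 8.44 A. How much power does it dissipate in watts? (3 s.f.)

A = π(d/2)² = π(1.2000e-03 m)² = 4.5239e-06 m²
L = m/(density·A) = 0.802/(19300×4.5239e-06) = 9.186 m
R = ρL/A = (2.52×10^-8)(9.186)/(4.5239e-06) = 0.05117 Ω
P = I²R = (8.44)² × 0.05117 = 3.64 W

3.64 W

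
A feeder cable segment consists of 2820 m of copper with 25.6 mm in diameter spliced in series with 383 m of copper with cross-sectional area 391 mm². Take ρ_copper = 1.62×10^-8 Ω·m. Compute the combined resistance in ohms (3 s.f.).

Segment 1: A = π(d/2)² = π(1.2800e-02 m)² = 5.147e-04 m²
R₁ = ρL/A = (1.62×10^-8)(2820)/(5.147e-04) = 0.08876 Ω
Segment 2: A = 391 mm² = 3.910e-04 m²
R₂ = (1.62×10^-8)(383)/(3.910e-04) = 0.01587 Ω
R = R₁ + R₂ = 0.105 Ω

0.105 Ω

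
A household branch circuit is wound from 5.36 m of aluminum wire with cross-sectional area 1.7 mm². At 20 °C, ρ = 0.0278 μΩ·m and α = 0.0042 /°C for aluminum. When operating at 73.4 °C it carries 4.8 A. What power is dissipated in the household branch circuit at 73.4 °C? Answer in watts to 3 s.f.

2.47 W

ρ = 0.0278 μΩ·m = 2.78×10^-8 Ω·m
A = 1.7 mm² = 1.700e-06 m²
R₍20₎ = ρL/A = (2.78×10^-8)(5.36)/(1.700e-06) = 0.08765 Ω
R₍73.4₎ = R₍20₎(1 + αΔT) = 0.08765 × (1 + 0.0042×53.4) = 0.1073 Ω
P = I²R = (4.8)² × 0.1073 = 2.47 W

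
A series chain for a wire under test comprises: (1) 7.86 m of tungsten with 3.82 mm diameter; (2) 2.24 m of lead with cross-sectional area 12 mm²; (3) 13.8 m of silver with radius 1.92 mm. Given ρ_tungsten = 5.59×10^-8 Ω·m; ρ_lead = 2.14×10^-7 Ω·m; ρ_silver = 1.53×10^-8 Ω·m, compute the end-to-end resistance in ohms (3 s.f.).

0.0965 Ω

Seg 1: A = π(d/2)² = π(1.9100e-03 m)² = 1.146e-05 m²
R_1 = (5.59×10^-8)(7.86)/(1.146e-05) = 0.03834 Ω
Seg 2: A = 12 mm² = 1.200e-05 m²
R_2 = (2.14×10^-7)(2.24)/(1.200e-05) = 0.03995 Ω
Seg 3: A = πr² = π(1.9200e-03 m)² = 1.158e-05 m²
R_3 = (1.53×10^-8)(13.8)/(1.158e-05) = 0.01823 Ω
R_total = R_1 + R_2 + R_3 = 0.0965 Ω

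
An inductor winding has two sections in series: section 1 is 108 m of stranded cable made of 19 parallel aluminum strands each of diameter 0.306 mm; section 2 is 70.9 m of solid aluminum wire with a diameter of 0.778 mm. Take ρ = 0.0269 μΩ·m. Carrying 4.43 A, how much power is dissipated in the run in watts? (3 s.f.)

120 W

ρ = 0.0269 μΩ·m = 2.69×10^-8 Ω·m
Section 1: A_strand = π(1.5300e-04)² = 7.354e-08 m²; R₁ = ρL/(N·A_s) = (2.69×10^-8)(108)/(19×7.354e-08) = 2.079 Ω
Section 2: A = π(d/2)² = π(3.8900e-04 m)² = 4.754e-07 m²
R₂ = (2.69×10^-8)(70.9)/(4.754e-07) = 4.012 Ω
R = R₁ + R₂ = 6.091 Ω
P = I²R = (4.43)² × 6.091 = 120 W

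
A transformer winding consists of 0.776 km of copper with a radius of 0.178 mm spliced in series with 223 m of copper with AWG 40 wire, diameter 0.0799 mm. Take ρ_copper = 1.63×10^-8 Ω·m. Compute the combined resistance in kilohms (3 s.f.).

Segment 1: A = πr² = π(1.7800e-04 m)² = 9.954e-08 m²
R₁ = ρL/A = (1.63×10^-8)(776)/(9.954e-08) = 127.1 Ω
Segment 2: A = π(0.0799/2 mm)² = π(3.9950e-05 m)² = 5.014e-09 m²
R₂ = (1.63×10^-8)(223)/(5.014e-09) = 725 Ω
R = R₁ + R₂ = 0.852 kΩ

0.852 kΩ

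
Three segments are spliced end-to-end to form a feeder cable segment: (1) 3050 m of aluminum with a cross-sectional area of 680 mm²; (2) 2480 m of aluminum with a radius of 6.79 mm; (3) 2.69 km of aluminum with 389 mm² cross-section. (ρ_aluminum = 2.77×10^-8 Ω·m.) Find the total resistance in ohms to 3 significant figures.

0.790 Ω

Seg 1: A = 680 mm² = 6.800e-04 m²
R_1 = (2.77×10^-8)(3050)/(6.800e-04) = 0.1242 Ω
Seg 2: A = πr² = π(6.7900e-03 m)² = 1.448e-04 m²
R_2 = (2.77×10^-8)(2480)/(1.448e-04) = 0.4743 Ω
Seg 3: A = 389 mm² = 3.890e-04 m²
R_3 = (2.77×10^-8)(2690)/(3.890e-04) = 0.1916 Ω
R_total = R_1 + R_2 + R_3 = 0.790 Ω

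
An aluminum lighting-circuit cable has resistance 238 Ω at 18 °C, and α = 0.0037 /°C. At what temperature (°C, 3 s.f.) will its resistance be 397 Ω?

R = R₀(1 + α(T − T₀)) ⇒ T = T₀ + (R/R₀ − 1)/α
T = 18 + (397/238 − 1)/0.0037 = 18 + (0.6681)/0.0037 = 199 °C

199 °C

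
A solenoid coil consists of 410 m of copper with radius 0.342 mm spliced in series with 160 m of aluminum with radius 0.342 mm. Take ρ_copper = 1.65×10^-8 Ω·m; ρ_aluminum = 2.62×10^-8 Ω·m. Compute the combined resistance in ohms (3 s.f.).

29.8 Ω

Segment 1: A = πr² = π(3.4200e-04 m)² = 3.675e-07 m²
R₁ = ρL/A = (1.65×10^-8)(410)/(3.675e-07) = 18.41 Ω
R₂ = (2.62×10^-8)(160)/(3.675e-07) = 11.41 Ω
R = R₁ + R₂ = 29.8 Ω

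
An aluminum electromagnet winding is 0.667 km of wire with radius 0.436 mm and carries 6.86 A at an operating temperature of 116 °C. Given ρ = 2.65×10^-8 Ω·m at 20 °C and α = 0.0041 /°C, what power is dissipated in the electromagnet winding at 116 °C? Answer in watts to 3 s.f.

A = πr² = π(4.3600e-04 m)² = 5.972e-07 m²
R₍20₎ = ρL/A = (2.65×10^-8)(667)/(5.972e-07) = 29.6 Ω
R₍116₎ = R₍20₎(1 + αΔT) = 29.6 × (1 + 0.0041×96) = 41.25 Ω
P = I²R = (6.86)² × 41.25 = 1940 W

1940 W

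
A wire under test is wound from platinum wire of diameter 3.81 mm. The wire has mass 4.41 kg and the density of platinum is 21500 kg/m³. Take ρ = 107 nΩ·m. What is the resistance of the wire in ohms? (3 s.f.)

0.169 Ω

ρ = 107 nΩ·m = 1.07×10^-7 Ω·m
A = π(d/2)² = π(1.9050e-03 m)² = 1.1401e-05 m²
L = m/(density·A) = 4.41/(21500×1.1401e-05) = 17.99 m
R = ρL/A = (1.07×10^-7)(17.99)/(1.1401e-05) = 0.169 Ω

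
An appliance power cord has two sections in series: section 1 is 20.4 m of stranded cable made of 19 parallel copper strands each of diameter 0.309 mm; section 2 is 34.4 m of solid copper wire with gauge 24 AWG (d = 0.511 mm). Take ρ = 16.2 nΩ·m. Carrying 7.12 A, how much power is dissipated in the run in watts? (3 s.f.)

ρ = 16.2 nΩ·m = 1.62×10^-8 Ω·m
Section 1: A_strand = π(1.5450e-04)² = 7.499e-08 m²; R₁ = ρL/(N·A_s) = (1.62×10^-8)(20.4)/(19×7.499e-08) = 0.2319 Ω
Section 2: A = π(0.511/2 mm)² = π(2.5550e-04 m)² = 2.051e-07 m²
R₂ = (1.62×10^-8)(34.4)/(2.051e-07) = 2.717 Ω
R = R₁ + R₂ = 2.949 Ω
P = I²R = (7.12)² × 2.949 = 150 W

150 W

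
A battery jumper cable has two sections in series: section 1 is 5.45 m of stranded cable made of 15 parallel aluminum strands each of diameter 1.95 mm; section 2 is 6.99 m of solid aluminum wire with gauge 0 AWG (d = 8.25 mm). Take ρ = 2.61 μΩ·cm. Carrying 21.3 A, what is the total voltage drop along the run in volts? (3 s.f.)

ρ = 2.61 μΩ·cm = 2.61×10^-8 Ω·m
Section 1: A_strand = π(9.7500e-04)² = 2.986e-06 m²; R₁ = ρL/(N·A_s) = (2.61×10^-8)(5.45)/(15×2.986e-06) = 0.003175 Ω
Section 2: A = π(8.25/2 mm)² = π(4.1250e-03 m)² = 5.346e-05 m²
R₂ = (2.61×10^-8)(6.99)/(5.346e-05) = 0.003413 Ω
R = R₁ + R₂ = 0.006588 Ω
V = IR = 21.3 × 0.006588 = 0.140 V

0.140 V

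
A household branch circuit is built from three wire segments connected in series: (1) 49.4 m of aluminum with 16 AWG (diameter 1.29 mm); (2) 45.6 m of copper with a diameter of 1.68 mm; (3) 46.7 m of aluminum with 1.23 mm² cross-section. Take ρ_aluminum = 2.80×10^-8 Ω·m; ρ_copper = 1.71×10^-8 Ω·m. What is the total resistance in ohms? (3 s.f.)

2.47 Ω

Seg 1: A = π(1.29/2 mm)² = π(6.4500e-04 m)² = 1.307e-06 m²
R_1 = (2.80×10^-8)(49.4)/(1.307e-06) = 1.058 Ω
Seg 2: A = π(d/2)² = π(8.4000e-04 m)² = 2.217e-06 m²
R_2 = (1.71×10^-8)(45.6)/(2.217e-06) = 0.3518 Ω
Seg 3: A = 1.23 mm² = 1.230e-06 m²
R_3 = (2.80×10^-8)(46.7)/(1.230e-06) = 1.063 Ω
R_total = R_1 + R_2 + R_3 = 2.47 Ω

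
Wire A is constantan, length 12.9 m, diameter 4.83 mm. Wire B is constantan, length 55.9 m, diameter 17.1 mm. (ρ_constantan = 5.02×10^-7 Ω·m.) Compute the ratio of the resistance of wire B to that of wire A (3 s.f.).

R ∝ ρL/d², so R_B/R_A = (L_B/L_A) × (d_A/d_B)²
= (55.9/12.9) × (4.83/17.1)² = 0.346

0.346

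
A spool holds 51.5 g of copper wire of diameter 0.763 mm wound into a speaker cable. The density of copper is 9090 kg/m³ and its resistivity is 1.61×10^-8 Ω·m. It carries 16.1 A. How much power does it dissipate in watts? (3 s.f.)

A = π(d/2)² = π(3.8150e-04 m)² = 4.5723e-07 m²
L = m/(density·A) = 0.0515/(9090×4.5723e-07) = 12.39 m
R = ρL/A = (1.61×10^-8)(12.39)/(4.5723e-07) = 0.4363 Ω
P = I²R = (16.1)² × 0.4363 = 113 W

113 W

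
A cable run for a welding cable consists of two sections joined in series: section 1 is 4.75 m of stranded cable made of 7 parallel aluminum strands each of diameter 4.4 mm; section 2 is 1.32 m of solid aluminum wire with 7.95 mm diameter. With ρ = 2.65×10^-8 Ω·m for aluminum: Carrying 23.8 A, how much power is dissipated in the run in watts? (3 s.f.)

1.07 W

Section 1: A_strand = π(2.2000e-03)² = 1.521e-05 m²; R₁ = ρL/(N·A_s) = (2.65×10^-8)(4.75)/(7×1.521e-05) = 0.001183 Ω
Section 2: A = π(d/2)² = π(3.9750e-03 m)² = 4.964e-05 m²
R₂ = (2.65×10^-8)(1.32)/(4.964e-05) = 7.047×10^-4 Ω
R = R₁ + R₂ = 0.001887 Ω
P = I²R = (23.8)² × 0.001887 = 1.07 W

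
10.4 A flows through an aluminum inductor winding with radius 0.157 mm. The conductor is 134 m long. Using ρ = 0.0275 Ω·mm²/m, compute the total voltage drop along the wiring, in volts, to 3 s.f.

ρ = 0.0275 Ω·mm²/m = 2.75×10^-8 Ω·m
A = πr² = π(1.5700e-04 m)² = 7.744e-08 m²
R = ρL/A = (2.75×10^-8)(134)/(7.744e-08) = 47.59 Ω
V = IR = 10.4 × 47.59 = 495 V

495 V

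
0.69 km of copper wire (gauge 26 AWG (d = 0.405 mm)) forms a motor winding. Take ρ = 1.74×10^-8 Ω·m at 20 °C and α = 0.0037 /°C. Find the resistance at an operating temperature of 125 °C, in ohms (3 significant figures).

129 Ω

A = π(0.405/2 mm)² = π(2.0250e-04 m)² = 1.288e-07 m²
R₍20°C₎ = ρL/A = (1.74×10^-8)(690)/(1.288e-07) = 93.2 Ω
R = R₀(1 + αΔT) = 93.2(1 + 0.0037×105) = 129 Ω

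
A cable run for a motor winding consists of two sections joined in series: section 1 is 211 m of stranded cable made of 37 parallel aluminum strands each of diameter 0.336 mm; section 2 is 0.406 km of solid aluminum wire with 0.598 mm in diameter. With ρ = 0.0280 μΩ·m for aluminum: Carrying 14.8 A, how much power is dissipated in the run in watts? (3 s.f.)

9260 W

ρ = 0.0280 μΩ·m = 2.80×10^-8 Ω·m
Section 1: A_strand = π(1.6800e-04)² = 8.867e-08 m²; R₁ = ρL/(N·A_s) = (2.80×10^-8)(211)/(37×8.867e-08) = 1.801 Ω
Section 2: A = π(d/2)² = π(2.9900e-04 m)² = 2.809e-07 m²
R₂ = (2.80×10^-8)(406)/(2.809e-07) = 40.48 Ω
R = R₁ + R₂ = 42.28 Ω
P = I²R = (14.8)² × 42.28 = 9260 W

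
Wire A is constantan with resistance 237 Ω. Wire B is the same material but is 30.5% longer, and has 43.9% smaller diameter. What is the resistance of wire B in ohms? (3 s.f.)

983 Ω

R ∝ L/d², so R_B/R_A = (1 + 30.5/100) × (1 − 43.9/100)⁻²
= 1.305 × 3.177 = 4.146
R_B = 4.146 × 237 = 983 Ω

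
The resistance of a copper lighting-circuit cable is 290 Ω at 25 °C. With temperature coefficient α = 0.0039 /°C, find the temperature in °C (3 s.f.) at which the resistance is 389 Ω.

113 °C

R = R₀(1 + α(T − T₀)) ⇒ T = T₀ + (R/R₀ − 1)/α
T = 25 + (389/290 − 1)/0.0039 = 25 + (0.3414)/0.0039 = 113 °C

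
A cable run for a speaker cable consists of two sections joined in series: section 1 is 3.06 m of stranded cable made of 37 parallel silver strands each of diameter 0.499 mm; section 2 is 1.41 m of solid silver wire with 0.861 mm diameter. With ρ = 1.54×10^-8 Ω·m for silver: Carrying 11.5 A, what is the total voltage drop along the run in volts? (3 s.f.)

Section 1: A_strand = π(2.4950e-04)² = 1.956e-07 m²; R₁ = ρL/(N·A_s) = (1.54×10^-8)(3.06)/(37×1.956e-07) = 0.006513 Ω
Section 2: A = π(d/2)² = π(4.3050e-04 m)² = 5.822e-07 m²
R₂ = (1.54×10^-8)(1.41)/(5.822e-07) = 0.03729 Ω
R = R₁ + R₂ = 0.04381 Ω
V = IR = 11.5 × 0.04381 = 0.504 V

0.504 V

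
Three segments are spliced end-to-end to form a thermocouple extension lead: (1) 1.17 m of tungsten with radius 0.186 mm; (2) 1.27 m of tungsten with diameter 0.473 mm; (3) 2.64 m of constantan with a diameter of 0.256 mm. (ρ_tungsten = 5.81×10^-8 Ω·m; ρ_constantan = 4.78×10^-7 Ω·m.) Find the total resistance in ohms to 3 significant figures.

25.6 Ω

Seg 1: A = πr² = π(1.8600e-04 m)² = 1.087e-07 m²
R_1 = (5.81×10^-8)(1.17)/(1.087e-07) = 0.6254 Ω
Seg 2: A = π(d/2)² = π(2.3650e-04 m)² = 1.757e-07 m²
R_2 = (5.81×10^-8)(1.27)/(1.757e-07) = 0.4199 Ω
Seg 3: A = π(d/2)² = π(1.2800e-04 m)² = 5.147e-08 m²
R_3 = (4.78×10^-7)(2.64)/(5.147e-08) = 24.52 Ω
R_total = R_1 + R_2 + R_3 = 25.6 Ω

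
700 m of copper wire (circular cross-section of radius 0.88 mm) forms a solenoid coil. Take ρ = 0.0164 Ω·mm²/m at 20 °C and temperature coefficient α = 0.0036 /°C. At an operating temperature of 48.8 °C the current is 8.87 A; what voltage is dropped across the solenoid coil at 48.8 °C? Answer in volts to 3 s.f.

46.2 V

ρ = 0.0164 Ω·mm²/m = 1.64×10^-8 Ω·m
A = πr² = π(8.8000e-04 m)² = 2.433e-06 m²
R₍20₎ = ρL/A = (1.64×10^-8)(700)/(2.433e-06) = 4.719 Ω
R₍48.8₎ = R₍20₎(1 + αΔT) = 4.719 × (1 + 0.0036×28.8) = 5.208 Ω
V = IR = 8.87 × 5.208 = 46.2 V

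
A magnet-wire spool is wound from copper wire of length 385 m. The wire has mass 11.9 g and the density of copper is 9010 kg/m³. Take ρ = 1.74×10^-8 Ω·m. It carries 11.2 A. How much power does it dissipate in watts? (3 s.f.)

A = m/(density·L) = 0.0119/(9010×385) = 3.4305e-09 m²
R = ρL/A = (1.74×10^-8)(385)/(3.4305e-09) = 1953 Ω
P = I²R = (11.2)² × 1953 = 2.45×10^5 W

2.45×10^5 W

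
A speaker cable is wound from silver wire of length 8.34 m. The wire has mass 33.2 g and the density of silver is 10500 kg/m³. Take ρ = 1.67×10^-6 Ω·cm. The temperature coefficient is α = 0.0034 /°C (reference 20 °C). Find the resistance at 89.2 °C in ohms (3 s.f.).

0.454 Ω

ρ = 1.67×10^-6 Ω·cm = 1.67×10^-8 Ω·m
A = m/(density·L) = 0.0332/(10500×8.34) = 3.7913e-07 m²
R = ρL/A = (1.67×10^-8)(8.34)/(3.7913e-07) = 0.3674 Ω
R(89.2 °C) = 0.3674 × (1 + 0.0034×69.2) = 0.454 Ω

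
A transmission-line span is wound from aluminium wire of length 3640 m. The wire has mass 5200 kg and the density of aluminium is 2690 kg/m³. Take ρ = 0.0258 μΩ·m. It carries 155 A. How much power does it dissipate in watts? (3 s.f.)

4250 W

ρ = 0.0258 μΩ·m = 2.58×10^-8 Ω·m
A = m/(density·L) = 5200/(2690×3640) = 5.3107e-04 m²
R = ρL/A = (2.58×10^-8)(3640)/(5.3107e-04) = 0.1768 Ω
P = I²R = (155)² × 0.1768 = 4250 W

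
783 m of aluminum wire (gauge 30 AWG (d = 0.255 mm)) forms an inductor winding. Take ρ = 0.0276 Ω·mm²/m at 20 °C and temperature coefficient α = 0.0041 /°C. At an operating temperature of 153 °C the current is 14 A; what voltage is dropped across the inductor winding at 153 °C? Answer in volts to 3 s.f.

9150 V

ρ = 0.0276 Ω·mm²/m = 2.76×10^-8 Ω·m
A = π(0.255/2 mm)² = π(1.2750e-04 m)² = 5.107e-08 m²
R₍20₎ = ρL/A = (2.76×10^-8)(783)/(5.107e-08) = 423.2 Ω
R₍153₎ = R₍20₎(1 + αΔT) = 423.2 × (1 + 0.0041×133) = 653.9 Ω
V = IR = 14 × 653.9 = 9150 V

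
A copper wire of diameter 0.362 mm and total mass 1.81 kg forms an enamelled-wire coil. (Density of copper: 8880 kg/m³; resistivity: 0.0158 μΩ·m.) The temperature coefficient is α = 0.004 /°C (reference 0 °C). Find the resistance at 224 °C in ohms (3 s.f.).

576 Ω

ρ = 0.0158 μΩ·m = 1.58×10^-8 Ω·m
A = π(d/2)² = π(1.8100e-04 m)² = 1.0292e-07 m²
L = m/(density·A) = 1.81/(8880×1.0292e-07) = 1980 m
R = ρL/A = (1.58×10^-8)(1980)/(1.0292e-07) = 304 Ω
R(224 °C) = 304 × (1 + 0.004×224) = 576 Ω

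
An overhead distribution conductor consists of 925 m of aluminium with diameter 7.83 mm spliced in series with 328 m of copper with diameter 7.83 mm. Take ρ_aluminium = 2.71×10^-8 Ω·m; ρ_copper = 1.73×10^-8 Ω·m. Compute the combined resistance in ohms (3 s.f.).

0.638 Ω

Segment 1: A = π(d/2)² = π(3.9150e-03 m)² = 4.815e-05 m²
R₁ = ρL/A = (2.71×10^-8)(925)/(4.815e-05) = 0.5206 Ω
R₂ = (1.73×10^-8)(328)/(4.815e-05) = 0.1178 Ω
R = R₁ + R₂ = 0.638 Ω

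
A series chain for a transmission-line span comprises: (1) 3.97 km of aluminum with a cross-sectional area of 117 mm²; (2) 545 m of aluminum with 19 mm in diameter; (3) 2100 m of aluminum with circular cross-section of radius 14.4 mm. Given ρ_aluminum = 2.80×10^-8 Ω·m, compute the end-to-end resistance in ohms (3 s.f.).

Seg 1: A = 117 mm² = 1.170e-04 m²
R_1 = (2.80×10^-8)(3970)/(1.170e-04) = 0.9501 Ω
Seg 2: A = π(d/2)² = π(9.5000e-03 m)² = 2.835e-04 m²
R_2 = (2.80×10^-8)(545)/(2.835e-04) = 0.05382 Ω
Seg 3: A = πr² = π(1.4400e-02 m)² = 6.514e-04 m²
R_3 = (2.80×10^-8)(2100)/(6.514e-04) = 0.09026 Ω
R_total = R_1 + R_2 + R_3 = 1.09 Ω

1.09 Ω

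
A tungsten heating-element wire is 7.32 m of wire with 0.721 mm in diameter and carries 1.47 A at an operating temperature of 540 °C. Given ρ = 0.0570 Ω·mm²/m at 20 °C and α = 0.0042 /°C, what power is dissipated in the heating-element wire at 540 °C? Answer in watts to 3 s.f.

ρ = 0.0570 Ω·mm²/m = 5.70×10^-8 Ω·m
A = π(d/2)² = π(3.6050e-04 m)² = 4.083e-07 m²
R₍20₎ = ρL/A = (5.70×10^-8)(7.32)/(4.083e-07) = 1.022 Ω
R₍540₎ = R₍20₎(1 + αΔT) = 1.022 × (1 + 0.0042×520) = 3.254 Ω
P = I²R = (1.47)² × 3.254 = 7.03 W

7.03 W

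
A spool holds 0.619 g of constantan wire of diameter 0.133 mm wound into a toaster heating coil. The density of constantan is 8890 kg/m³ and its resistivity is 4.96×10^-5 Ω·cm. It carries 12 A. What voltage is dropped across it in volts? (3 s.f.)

ρ = 4.96×10^-5 Ω·cm = 4.96×10^-7 Ω·m
A = π(d/2)² = π(6.6500e-05 m)² = 1.3893e-08 m²
L = m/(density·A) = 6.190×10^-4/(8890×1.3893e-08) = 5.012 m
R = ρL/A = (4.96×10^-7)(5.012)/(1.3893e-08) = 178.9 Ω
V = IR = 12 × 178.9 = 2150 V

2150 V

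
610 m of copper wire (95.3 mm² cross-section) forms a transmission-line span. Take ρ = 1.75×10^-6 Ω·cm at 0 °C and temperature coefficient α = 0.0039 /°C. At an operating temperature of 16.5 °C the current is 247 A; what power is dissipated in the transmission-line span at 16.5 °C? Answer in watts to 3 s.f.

ρ = 1.75×10^-6 Ω·cm = 1.75×10^-8 Ω·m
A = 95.3 mm² = 9.530e-05 m²
R₍0₎ = ρL/A = (1.75×10^-8)(610)/(9.530e-05) = 0.112 Ω
R₍16.5₎ = R₍0₎(1 + αΔT) = 0.112 × (1 + 0.0039×16.5) = 0.1192 Ω
P = I²R = (247)² × 0.1192 = 7270 W

7270 W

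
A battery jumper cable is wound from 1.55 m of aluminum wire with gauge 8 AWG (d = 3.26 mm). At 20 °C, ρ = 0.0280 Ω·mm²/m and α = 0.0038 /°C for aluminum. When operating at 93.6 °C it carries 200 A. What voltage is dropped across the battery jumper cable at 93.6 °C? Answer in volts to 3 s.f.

ρ = 0.0280 Ω·mm²/m = 2.80×10^-8 Ω·m
A = π(3.26/2 mm)² = π(1.6300e-03 m)² = 8.347e-06 m²
R₍20₎ = ρL/A = (2.80×10^-8)(1.55)/(8.347e-06) = 0.0052 Ω
R₍93.6₎ = R₍20₎(1 + αΔT) = 0.0052 × (1 + 0.0038×73.6) = 0.006654 Ω
V = IR = 200 × 0.006654 = 1.33 V

1.33 V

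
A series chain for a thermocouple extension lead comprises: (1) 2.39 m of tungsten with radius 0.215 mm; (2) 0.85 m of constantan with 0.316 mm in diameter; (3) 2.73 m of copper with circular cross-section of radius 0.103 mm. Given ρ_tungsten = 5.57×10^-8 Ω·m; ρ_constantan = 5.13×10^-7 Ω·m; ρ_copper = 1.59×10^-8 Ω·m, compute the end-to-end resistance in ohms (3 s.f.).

Seg 1: A = πr² = π(2.1500e-04 m)² = 1.452e-07 m²
R_1 = (5.57×10^-8)(2.39)/(1.452e-07) = 0.9167 Ω
Seg 2: A = π(d/2)² = π(1.5800e-04 m)² = 7.843e-08 m²
R_2 = (5.13×10^-7)(0.85)/(7.843e-08) = 5.56 Ω
Seg 3: A = πr² = π(1.0300e-04 m)² = 3.333e-08 m²
R_3 = (1.59×10^-8)(2.73)/(3.333e-08) = 1.302 Ω
R_total = R_1 + R_2 + R_3 = 7.78 Ω

7.78 Ω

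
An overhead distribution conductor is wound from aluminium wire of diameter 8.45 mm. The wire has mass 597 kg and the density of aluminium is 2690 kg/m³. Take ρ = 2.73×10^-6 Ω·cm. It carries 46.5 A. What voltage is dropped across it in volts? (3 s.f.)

ρ = 2.73×10^-6 Ω·cm = 2.73×10^-8 Ω·m
A = π(d/2)² = π(4.2250e-03 m)² = 5.6079e-05 m²
L = m/(density·A) = 597/(2690×5.6079e-05) = 3957 m
R = ρL/A = (2.73×10^-8)(3957)/(5.6079e-05) = 1.927 Ω
V = IR = 46.5 × 1.927 = 89.6 V

89.6 V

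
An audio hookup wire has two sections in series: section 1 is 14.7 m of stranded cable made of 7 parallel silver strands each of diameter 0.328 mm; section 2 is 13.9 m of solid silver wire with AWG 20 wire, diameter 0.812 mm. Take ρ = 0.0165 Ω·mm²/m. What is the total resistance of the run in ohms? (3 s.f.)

ρ = 0.0165 Ω·mm²/m = 1.65×10^-8 Ω·m
Section 1: A_strand = π(1.6400e-04)² = 8.450e-08 m²; R₁ = ρL/(N·A_s) = (1.65×10^-8)(14.7)/(7×8.450e-08) = 0.4101 Ω
Section 2: A = π(0.812/2 mm)² = π(4.0600e-04 m)² = 5.178e-07 m²
R₂ = (1.65×10^-8)(13.9)/(5.178e-07) = 0.4429 Ω
R = R₁ + R₂ = 0.853 Ω

0.853 Ω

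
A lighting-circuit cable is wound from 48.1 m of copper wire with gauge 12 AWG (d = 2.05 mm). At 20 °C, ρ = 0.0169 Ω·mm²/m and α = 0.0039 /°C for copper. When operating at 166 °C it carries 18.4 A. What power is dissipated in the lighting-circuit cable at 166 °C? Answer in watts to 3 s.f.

131 W

ρ = 0.0169 Ω·mm²/m = 1.69×10^-8 Ω·m
A = π(2.05/2 mm)² = π(1.0250e-03 m)² = 3.301e-06 m²
R₍20₎ = ρL/A = (1.69×10^-8)(48.1)/(3.301e-06) = 0.2463 Ω
R₍166₎ = R₍20₎(1 + αΔT) = 0.2463 × (1 + 0.0039×146) = 0.3865 Ω
P = I²R = (18.4)² × 0.3865 = 131 W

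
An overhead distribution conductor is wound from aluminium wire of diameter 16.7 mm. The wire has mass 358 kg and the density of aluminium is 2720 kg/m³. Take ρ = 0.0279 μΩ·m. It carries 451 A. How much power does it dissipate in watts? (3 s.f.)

ρ = 0.0279 μΩ·m = 2.79×10^-8 Ω·m
A = π(d/2)² = π(8.3500e-03 m)² = 2.1904e-04 m²
L = m/(density·A) = 358/(2720×2.1904e-04) = 600.9 m
R = ρL/A = (2.79×10^-8)(600.9)/(2.1904e-04) = 0.07654 Ω
P = I²R = (451)² × 0.07654 = 15600 W

15600 W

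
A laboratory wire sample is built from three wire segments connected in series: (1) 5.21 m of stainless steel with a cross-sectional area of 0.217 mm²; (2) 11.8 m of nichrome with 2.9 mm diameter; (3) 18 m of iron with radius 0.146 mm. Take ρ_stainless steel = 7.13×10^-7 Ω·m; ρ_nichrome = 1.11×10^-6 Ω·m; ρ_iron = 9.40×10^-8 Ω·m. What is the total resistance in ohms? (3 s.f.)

44.4 Ω

Seg 1: A = 0.217 mm² = 2.170e-07 m²
R_1 = (7.13×10^-7)(5.21)/(2.170e-07) = 17.12 Ω
Seg 2: A = π(d/2)² = π(1.4500e-03 m)² = 6.605e-06 m²
R_2 = (1.11×10^-6)(11.8)/(6.605e-06) = 1.983 Ω
Seg 3: A = πr² = π(1.4600e-04 m)² = 6.697e-08 m²
R_3 = (9.40×10^-8)(18)/(6.697e-08) = 25.27 Ω
R_total = R_1 + R_2 + R_3 = 44.4 Ω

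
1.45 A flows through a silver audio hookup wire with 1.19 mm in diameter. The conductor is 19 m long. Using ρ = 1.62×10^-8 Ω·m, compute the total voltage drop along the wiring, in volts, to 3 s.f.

0.401 V

A = π(d/2)² = π(5.9500e-04 m)² = 1.112e-06 m²
R = ρL/A = (1.62×10^-8)(19)/(1.112e-06) = 0.2767 Ω
V = IR = 1.45 × 0.2767 = 0.401 V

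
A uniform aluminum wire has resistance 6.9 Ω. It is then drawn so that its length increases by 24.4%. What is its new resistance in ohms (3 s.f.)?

k = 1 + 24.4/100 = 1.244; volume constant ⇒ A' = A/k, so R' = k²R.
R' = 1.548 × 6.9 = 10.7 Ω

10.7 Ω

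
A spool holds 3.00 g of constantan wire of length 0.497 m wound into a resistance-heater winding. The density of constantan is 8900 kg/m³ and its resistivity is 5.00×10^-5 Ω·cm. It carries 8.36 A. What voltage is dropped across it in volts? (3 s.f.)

3.06 V

ρ = 5.00×10^-5 Ω·cm = 5.00×10^-7 Ω·m
A = m/(density·L) = 0.003/(8900×0.497) = 6.7823e-07 m²
R = ρL/A = (5.00×10^-7)(0.497)/(6.7823e-07) = 0.3664 Ω
V = IR = 8.36 × 0.3664 = 3.06 V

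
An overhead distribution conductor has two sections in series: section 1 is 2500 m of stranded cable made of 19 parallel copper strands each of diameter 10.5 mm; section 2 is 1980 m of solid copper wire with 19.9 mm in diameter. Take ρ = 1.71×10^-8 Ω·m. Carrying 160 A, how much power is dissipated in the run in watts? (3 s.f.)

Section 1: A_strand = π(5.2500e-03)² = 8.659e-05 m²; R₁ = ρL/(N·A_s) = (1.71×10^-8)(2500)/(19×8.659e-05) = 0.02598 Ω
Section 2: A = π(d/2)² = π(9.9500e-03 m)² = 3.110e-04 m²
R₂ = (1.71×10^-8)(1980)/(3.110e-04) = 0.1089 Ω
R = R₁ + R₂ = 0.1348 Ω
P = I²R = (160)² × 0.1348 = 3450 W

3450 W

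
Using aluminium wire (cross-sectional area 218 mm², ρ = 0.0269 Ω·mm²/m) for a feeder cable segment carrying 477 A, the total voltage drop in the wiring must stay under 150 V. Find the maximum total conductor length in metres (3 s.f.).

2550 m

ρ = 0.0269 Ω·mm²/m = 2.69×10^-8 Ω·m
A = 218 mm² = 2.180e-04 m²
L_max = V_max·A/(1·ρI) = (150)(2.180e-04)/(2.69×10^-8×477) = 2550 m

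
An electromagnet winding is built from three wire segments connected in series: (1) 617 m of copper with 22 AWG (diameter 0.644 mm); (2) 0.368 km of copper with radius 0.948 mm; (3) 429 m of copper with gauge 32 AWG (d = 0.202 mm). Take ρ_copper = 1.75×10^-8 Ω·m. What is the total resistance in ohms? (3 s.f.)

270 Ω

Seg 1: A = π(0.644/2 mm)² = π(3.2200e-04 m)² = 3.257e-07 m²
R_1 = (1.75×10^-8)(617)/(3.257e-07) = 33.15 Ω
Seg 2: A = πr² = π(9.4800e-04 m)² = 2.823e-06 m²
R_2 = (1.75×10^-8)(368)/(2.823e-06) = 2.281 Ω
Seg 3: A = π(0.202/2 mm)² = π(1.0100e-04 m)² = 3.205e-08 m²
R_3 = (1.75×10^-8)(429)/(3.205e-08) = 234.3 Ω
R_total = R_1 + R_2 + R_3 = 270 Ω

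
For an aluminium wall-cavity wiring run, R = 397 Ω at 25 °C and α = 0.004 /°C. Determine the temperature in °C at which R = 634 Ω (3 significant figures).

174 °C

R = R₀(1 + α(T − T₀)) ⇒ T = T₀ + (R/R₀ − 1)/α
T = 25 + (634/397 − 1)/0.004 = 25 + (0.597)/0.004 = 174 °C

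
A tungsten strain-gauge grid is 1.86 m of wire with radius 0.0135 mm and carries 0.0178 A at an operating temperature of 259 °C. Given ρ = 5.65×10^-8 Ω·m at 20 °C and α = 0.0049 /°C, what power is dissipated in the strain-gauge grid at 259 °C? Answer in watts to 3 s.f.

A = πr² = π(1.3500e-05 m)² = 5.726e-10 m²
R₍20₎ = ρL/A = (5.65×10^-8)(1.86)/(5.726e-10) = 183.5 Ω
R₍259₎ = R₍20₎(1 + αΔT) = 183.5 × (1 + 0.0049×239) = 398.5 Ω
P = I²R = (0.0178)² × 398.5 = 0.126 W

0.126 W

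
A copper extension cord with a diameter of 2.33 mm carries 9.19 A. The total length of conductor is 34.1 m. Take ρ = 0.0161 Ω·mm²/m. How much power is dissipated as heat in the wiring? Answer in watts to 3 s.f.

ρ = 0.0161 Ω·mm²/m = 1.61×10^-8 Ω·m
A = π(d/2)² = π(1.1650e-03 m)² = 4.264e-06 m²
R = ρL/A = (1.61×10^-8)(34.1)/(4.264e-06) = 0.1288 Ω
P = I²R = (9.19)² × 0.1288 = 10.9 W

10.9 W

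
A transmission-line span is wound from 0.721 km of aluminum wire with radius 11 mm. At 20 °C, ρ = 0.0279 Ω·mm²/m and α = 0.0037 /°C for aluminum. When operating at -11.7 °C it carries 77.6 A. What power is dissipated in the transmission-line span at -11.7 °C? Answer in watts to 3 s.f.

ρ = 0.0279 Ω·mm²/m = 2.79×10^-8 Ω·m
A = πr² = π(1.1000e-02 m)² = 3.801e-04 m²
R₍20₎ = ρL/A = (2.79×10^-8)(721)/(3.801e-04) = 0.05292 Ω
R₍-11.7₎ = R₍20₎(1 + αΔT) = 0.05292 × (1 + 0.0037×-31.7) = 0.04671 Ω
P = I²R = (77.6)² × 0.04671 = 281 W

281 W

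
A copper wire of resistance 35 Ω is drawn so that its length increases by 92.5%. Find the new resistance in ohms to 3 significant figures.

130 Ω

k = 1 + 92.5/100 = 1.925; volume constant ⇒ A' = A/k, so R' = k²R.
R' = 3.706 × 35 = 130 Ω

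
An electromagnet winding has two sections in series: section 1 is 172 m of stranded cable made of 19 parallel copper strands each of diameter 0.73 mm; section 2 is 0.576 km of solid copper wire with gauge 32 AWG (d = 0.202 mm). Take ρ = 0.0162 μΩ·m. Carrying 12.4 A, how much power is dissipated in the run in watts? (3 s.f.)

44800 W

ρ = 0.0162 μΩ·m = 1.62×10^-8 Ω·m
Section 1: A_strand = π(3.6500e-04)² = 4.185e-07 m²; R₁ = ρL/(N·A_s) = (1.62×10^-8)(172)/(19×4.185e-07) = 0.3504 Ω
Section 2: A = π(0.202/2 mm)² = π(1.0100e-04 m)² = 3.205e-08 m²
R₂ = (1.62×10^-8)(576)/(3.205e-08) = 291.2 Ω
R = R₁ + R₂ = 291.5 Ω
P = I²R = (12.4)² × 291.5 = 44800 W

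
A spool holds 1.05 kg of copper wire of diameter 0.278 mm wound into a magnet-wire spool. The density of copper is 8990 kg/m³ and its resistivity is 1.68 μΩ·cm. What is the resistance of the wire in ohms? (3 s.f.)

ρ = 1.68 μΩ·cm = 1.68×10^-8 Ω·m
A = π(d/2)² = π(1.3900e-04 m)² = 6.0699e-08 m²
L = m/(density·A) = 1.05/(8990×6.0699e-08) = 1924 m
R = ρL/A = (1.68×10^-8)(1924)/(6.0699e-08) = 533 Ω

533 Ω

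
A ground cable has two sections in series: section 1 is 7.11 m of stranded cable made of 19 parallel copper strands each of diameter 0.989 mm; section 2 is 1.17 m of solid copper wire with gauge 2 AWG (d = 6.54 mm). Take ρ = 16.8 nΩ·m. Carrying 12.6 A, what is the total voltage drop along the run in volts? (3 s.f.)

ρ = 16.8 nΩ·m = 1.68×10^-8 Ω·m
Section 1: A_strand = π(4.9450e-04)² = 7.682e-07 m²; R₁ = ρL/(N·A_s) = (1.68×10^-8)(7.11)/(19×7.682e-07) = 0.008184 Ω
Section 2: A = π(6.54/2 mm)² = π(3.2700e-03 m)² = 3.359e-05 m²
R₂ = (1.68×10^-8)(1.17)/(3.359e-05) = 5.851×10^-4 Ω
R = R₁ + R₂ = 0.008769 Ω
V = IR = 12.6 × 0.008769 = 0.110 V

0.110 V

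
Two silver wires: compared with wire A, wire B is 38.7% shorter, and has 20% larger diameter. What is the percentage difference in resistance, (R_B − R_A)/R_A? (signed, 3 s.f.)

R ∝ L/d², so R_B/R_A = (1 − 38.7/100) × (1 + 20/100)⁻²
= 0.613 × 0.6944 = 0.4257
(R_B − R_A)/R_A = 0.4257 − 1 = -57.4%

-57.4%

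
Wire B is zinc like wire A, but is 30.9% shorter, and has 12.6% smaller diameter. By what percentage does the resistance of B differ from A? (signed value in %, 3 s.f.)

-9.54%

R ∝ L/d², so R_B/R_A = (1 − 30.9/100) × (1 − 12.6/100)⁻²
= 0.691 × 1.309 = 0.9046
(R_B − R_A)/R_A = 0.9046 − 1 = -9.54%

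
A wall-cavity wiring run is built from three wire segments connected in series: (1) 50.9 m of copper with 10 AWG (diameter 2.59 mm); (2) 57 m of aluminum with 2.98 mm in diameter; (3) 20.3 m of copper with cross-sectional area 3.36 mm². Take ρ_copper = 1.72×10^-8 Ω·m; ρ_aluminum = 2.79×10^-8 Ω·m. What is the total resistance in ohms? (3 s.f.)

Seg 1: A = π(2.59/2 mm)² = π(1.2950e-03 m)² = 5.269e-06 m²
R_1 = (1.72×10^-8)(50.9)/(5.269e-06) = 0.1662 Ω
Seg 2: A = π(d/2)² = π(1.4900e-03 m)² = 6.975e-06 m²
R_2 = (2.79×10^-8)(57)/(6.975e-06) = 0.228 Ω
Seg 3: A = 3.36 mm² = 3.360e-06 m²
R_3 = (1.72×10^-8)(20.3)/(3.360e-06) = 0.1039 Ω
R_total = R_1 + R_2 + R_3 = 0.498 Ω

0.498 Ω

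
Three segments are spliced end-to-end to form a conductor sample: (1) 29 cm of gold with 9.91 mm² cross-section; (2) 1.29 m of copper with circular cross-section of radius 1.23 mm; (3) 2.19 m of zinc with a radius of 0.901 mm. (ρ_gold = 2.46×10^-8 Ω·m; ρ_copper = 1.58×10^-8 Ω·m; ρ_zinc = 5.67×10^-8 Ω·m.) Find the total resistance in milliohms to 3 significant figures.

Seg 1: A = 9.91 mm² = 9.910e-06 m²
R_1 = (2.46×10^-8)(0.29)/(9.910e-06) = 7.199×10^-4 Ω
Seg 2: A = πr² = π(1.2300e-03 m)² = 4.753e-06 m²
R_2 = (1.58×10^-8)(1.29)/(4.753e-06) = 0.004288 Ω
Seg 3: A = πr² = π(9.0100e-04 m)² = 2.550e-06 m²
R_3 = (5.67×10^-8)(2.19)/(2.550e-06) = 0.04869 Ω
R_total = R_1 + R_2 + R_3 = 53.7 mΩ

53.7 mΩ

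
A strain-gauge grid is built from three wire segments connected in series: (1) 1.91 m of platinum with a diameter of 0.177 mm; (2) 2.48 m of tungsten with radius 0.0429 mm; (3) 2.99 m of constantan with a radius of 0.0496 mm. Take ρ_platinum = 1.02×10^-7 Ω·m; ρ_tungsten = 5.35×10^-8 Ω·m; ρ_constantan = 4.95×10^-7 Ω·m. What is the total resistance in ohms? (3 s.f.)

Seg 1: A = π(d/2)² = π(8.8500e-05 m)² = 2.461e-08 m²
R_1 = (1.02×10^-7)(1.91)/(2.461e-08) = 7.918 Ω
Seg 2: A = πr² = π(4.2900e-05 m)² = 5.782e-09 m²
R_2 = (5.35×10^-8)(2.48)/(5.782e-09) = 22.95 Ω
Seg 3: A = πr² = π(4.9600e-05 m)² = 7.729e-09 m²
R_3 = (4.95×10^-7)(2.99)/(7.729e-09) = 191.5 Ω
R_total = R_1 + R_2 + R_3 = 222 Ω

222 Ω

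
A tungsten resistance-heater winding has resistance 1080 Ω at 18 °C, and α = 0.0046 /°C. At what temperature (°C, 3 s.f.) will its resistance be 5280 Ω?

863 °C

R = R₀(1 + α(T − T₀)) ⇒ T = T₀ + (R/R₀ − 1)/α
T = 18 + (5280/1080 − 1)/0.0046 = 18 + (3.889)/0.0046 = 863 °C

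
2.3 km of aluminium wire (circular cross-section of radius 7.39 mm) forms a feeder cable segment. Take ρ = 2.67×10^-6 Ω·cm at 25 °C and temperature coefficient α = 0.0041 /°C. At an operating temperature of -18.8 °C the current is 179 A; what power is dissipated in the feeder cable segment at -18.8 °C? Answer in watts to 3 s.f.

9410 W

ρ = 2.67×10^-6 Ω·cm = 2.67×10^-8 Ω·m
A = πr² = π(7.3900e-03 m)² = 1.716e-04 m²
R₍25₎ = ρL/A = (2.67×10^-8)(2300)/(1.716e-04) = 0.3579 Ω
R₍-18.8₎ = R₍25₎(1 + αΔT) = 0.3579 × (1 + 0.0041×-43.8) = 0.2937 Ω
P = I²R = (179)² × 0.2937 = 9410 W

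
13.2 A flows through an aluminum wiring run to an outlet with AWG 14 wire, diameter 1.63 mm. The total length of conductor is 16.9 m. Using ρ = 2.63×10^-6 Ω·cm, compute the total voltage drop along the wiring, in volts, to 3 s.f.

ρ = 2.63×10^-6 Ω·cm = 2.63×10^-8 Ω·m
A = π(1.63/2 mm)² = π(8.1500e-04 m)² = 2.087e-06 m²
R = ρL/A = (2.63×10^-8)(16.9)/(2.087e-06) = 0.213 Ω
V = IR = 13.2 × 0.213 = 2.81 V

2.81 V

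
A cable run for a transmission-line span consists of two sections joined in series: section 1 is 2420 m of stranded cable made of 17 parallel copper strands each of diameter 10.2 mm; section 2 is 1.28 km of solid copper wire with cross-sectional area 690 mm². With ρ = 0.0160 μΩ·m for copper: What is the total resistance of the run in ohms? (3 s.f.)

ρ = 0.0160 μΩ·m = 1.60×10^-8 Ω·m
Section 1: A_strand = π(5.1000e-03)² = 8.171e-05 m²; R₁ = ρL/(N·A_s) = (1.60×10^-8)(2420)/(17×8.171e-05) = 0.02787 Ω
Section 2: A = 690 mm² = 6.900e-04 m²
R₂ = (1.60×10^-8)(1280)/(6.900e-04) = 0.02968 Ω
R = R₁ + R₂ = 0.0576 Ω

0.0576 Ω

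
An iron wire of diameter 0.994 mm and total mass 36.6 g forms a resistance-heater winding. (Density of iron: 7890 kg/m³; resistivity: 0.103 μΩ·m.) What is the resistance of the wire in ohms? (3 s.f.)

0.793 Ω

ρ = 0.103 μΩ·m = 1.03×10^-7 Ω·m
A = π(d/2)² = π(4.9700e-04 m)² = 7.7600e-07 m²
L = m/(density·A) = 0.0366/(7890×7.7600e-07) = 5.978 m
R = ρL/A = (1.03×10^-7)(5.978)/(7.7600e-07) = 0.793 Ω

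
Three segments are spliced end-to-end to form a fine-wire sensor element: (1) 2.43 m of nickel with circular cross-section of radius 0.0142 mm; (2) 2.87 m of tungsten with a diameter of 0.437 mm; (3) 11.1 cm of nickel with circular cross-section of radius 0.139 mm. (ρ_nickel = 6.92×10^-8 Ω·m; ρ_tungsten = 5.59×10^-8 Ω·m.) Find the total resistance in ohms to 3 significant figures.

Seg 1: A = πr² = π(1.4200e-05 m)² = 6.335e-10 m²
R_1 = (6.92×10^-8)(2.43)/(6.335e-10) = 265.5 Ω
Seg 2: A = π(d/2)² = π(2.1850e-04 m)² = 1.500e-07 m²
R_2 = (5.59×10^-8)(2.87)/(1.500e-07) = 1.07 Ω
Seg 3: A = πr² = π(1.3900e-04 m)² = 6.070e-08 m²
R_3 = (6.92×10^-8)(0.111)/(6.070e-08) = 0.1265 Ω
R_total = R_1 + R_2 + R_3 = 267 Ω

267 Ω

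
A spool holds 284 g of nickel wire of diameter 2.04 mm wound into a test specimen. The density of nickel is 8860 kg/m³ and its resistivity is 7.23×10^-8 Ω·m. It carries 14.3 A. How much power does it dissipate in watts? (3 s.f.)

A = π(d/2)² = π(1.0200e-03 m)² = 3.2685e-06 m²
L = m/(density·A) = 0.284/(8860×3.2685e-06) = 9.807 m
R = ρL/A = (7.23×10^-8)(9.807)/(3.2685e-06) = 0.2169 Ω
P = I²R = (14.3)² × 0.2169 = 44.4 W

44.4 W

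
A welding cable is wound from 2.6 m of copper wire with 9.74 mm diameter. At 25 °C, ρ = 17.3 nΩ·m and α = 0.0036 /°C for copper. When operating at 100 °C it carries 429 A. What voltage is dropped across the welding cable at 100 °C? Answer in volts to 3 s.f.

ρ = 17.3 nΩ·m = 1.73×10^-8 Ω·m
A = π(d/2)² = π(4.8700e-03 m)² = 7.451e-05 m²
R₍25₎ = ρL/A = (1.73×10^-8)(2.6)/(7.451e-05) = 6.037×10^-4 Ω
R₍100₎ = R₍25₎(1 + αΔT) = 6.037×10^-4 × (1 + 0.0036×75) = 7.667×10^-4 Ω
V = IR = 429 × 7.667×10^-4 = 0.329 V

0.329 V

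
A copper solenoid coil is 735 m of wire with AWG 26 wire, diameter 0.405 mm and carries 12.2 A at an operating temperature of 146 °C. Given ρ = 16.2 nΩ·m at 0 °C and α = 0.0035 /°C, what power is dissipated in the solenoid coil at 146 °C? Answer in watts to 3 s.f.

ρ = 16.2 nΩ·m = 1.62×10^-8 Ω·m
A = π(0.405/2 mm)² = π(2.0250e-04 m)² = 1.288e-07 m²
R₍0₎ = ρL/A = (1.62×10^-8)(735)/(1.288e-07) = 92.43 Ω
R₍146₎ = R₍0₎(1 + αΔT) = 92.43 × (1 + 0.0035×146) = 139.7 Ω
P = I²R = (12.2)² × 139.7 = 20800 W

20800 W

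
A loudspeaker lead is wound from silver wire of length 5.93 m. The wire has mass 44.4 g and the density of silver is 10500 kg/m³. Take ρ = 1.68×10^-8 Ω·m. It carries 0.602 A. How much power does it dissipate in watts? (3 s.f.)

0.0506 W

A = m/(density·L) = 0.0444/(10500×5.93) = 7.1308e-07 m²
R = ρL/A = (1.68×10^-8)(5.93)/(7.1308e-07) = 0.1397 Ω
P = I²R = (0.602)² × 0.1397 = 0.0506 W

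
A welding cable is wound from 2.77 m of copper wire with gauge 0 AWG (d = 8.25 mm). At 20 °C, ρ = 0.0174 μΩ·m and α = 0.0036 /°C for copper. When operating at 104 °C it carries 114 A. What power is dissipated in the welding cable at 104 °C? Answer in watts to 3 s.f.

15.3 W

ρ = 0.0174 μΩ·m = 1.74×10^-8 Ω·m
A = π(8.25/2 mm)² = π(4.1250e-03 m)² = 5.346e-05 m²
R₍20₎ = ρL/A = (1.74×10^-8)(2.77)/(5.346e-05) = 9.016×10^-4 Ω
R₍104₎ = R₍20₎(1 + αΔT) = 9.016×10^-4 × (1 + 0.0036×84) = 0.001174 Ω
P = I²R = (114)² × 0.001174 = 15.3 W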